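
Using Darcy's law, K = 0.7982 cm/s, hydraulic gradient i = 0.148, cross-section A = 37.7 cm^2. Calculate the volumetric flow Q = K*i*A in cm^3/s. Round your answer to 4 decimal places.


Step 1: Apply Darcy's law: Q = K * i * A
Step 2: Q = 0.7982 * 0.148 * 37.7
Step 3: Q = 4.4536 cm^3/s

4.4536


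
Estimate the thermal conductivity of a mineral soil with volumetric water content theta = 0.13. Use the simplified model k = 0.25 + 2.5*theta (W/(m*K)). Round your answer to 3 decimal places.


Step 1: k = 0.25 + 2.5 * theta
Step 2: k = 0.25 + 2.5 * 0.13
Step 3: k = 0.25 + 0.325
Step 4: k = 0.575 W/(m*K)

0.575


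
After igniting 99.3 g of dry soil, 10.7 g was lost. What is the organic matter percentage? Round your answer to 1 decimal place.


Step 1: OM% = 100 * LOI / sample mass
Step 2: OM = 100 * 10.7 / 99.3
Step 3: OM = 10.8%

10.8


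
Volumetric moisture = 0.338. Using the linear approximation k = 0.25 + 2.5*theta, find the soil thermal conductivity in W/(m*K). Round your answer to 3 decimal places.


Step 1: k = 0.25 + 2.5 * theta
Step 2: k = 0.25 + 2.5 * 0.338
Step 3: k = 0.25 + 0.845
Step 4: k = 1.095 W/(m*K)

1.095


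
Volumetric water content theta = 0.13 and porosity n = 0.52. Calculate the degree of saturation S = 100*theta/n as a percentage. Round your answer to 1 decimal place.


Step 1: S = 100 * theta_v / n
Step 2: S = 100 * 0.13 / 0.52
Step 3: S = 25.0%

25.0


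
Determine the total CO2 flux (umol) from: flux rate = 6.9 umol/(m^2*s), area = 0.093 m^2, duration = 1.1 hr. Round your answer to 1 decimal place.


Step 1: Convert time to seconds: 1.1 hr * 3600 = 3960.0 s
Step 2: Total = flux * area * time_s
Step 3: Total = 6.9 * 0.093 * 3960.0
Step 4: Total = 2541.1 umol

2541.1


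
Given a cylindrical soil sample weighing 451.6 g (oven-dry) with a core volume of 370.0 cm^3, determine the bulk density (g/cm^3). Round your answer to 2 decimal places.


Step 1: Identify the formula: BD = dry mass / volume
Step 2: Substitute values: BD = 451.6 / 370.0
Step 3: BD = 1.22 g/cm^3

1.22


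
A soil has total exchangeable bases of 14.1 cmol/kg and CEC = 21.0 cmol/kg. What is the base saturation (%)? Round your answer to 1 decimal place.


Step 1: BS = 100 * (sum of bases) / CEC
Step 2: BS = 100 * 14.1 / 21.0
Step 3: BS = 67.1%

67.1


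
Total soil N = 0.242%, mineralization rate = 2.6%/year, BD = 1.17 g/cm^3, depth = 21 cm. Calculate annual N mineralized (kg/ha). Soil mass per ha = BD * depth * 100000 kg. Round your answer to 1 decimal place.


Step 1: Soil mass per ha = BD * depth * 100000 = 1.17 * 21 * 100000 = 2457000 kg
Step 2: Total N pool = soil mass * N%/100 = 2457000 * 0.242/100 = 5945.94 kg/ha
Step 3: N mineralized = N pool * rate%/100 = 5945.94 * 2.6/100 = 154.6 kg/ha/yr

154.6


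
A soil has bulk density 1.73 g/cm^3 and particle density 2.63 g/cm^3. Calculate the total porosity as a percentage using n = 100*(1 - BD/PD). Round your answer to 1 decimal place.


Step 1: Formula: n = 100 * (1 - BD / PD)
Step 2: n = 100 * (1 - 1.73 / 2.63)
Step 3: n = 100 * (1 - 0.65779)
Step 4: n = 34.2%

34.2


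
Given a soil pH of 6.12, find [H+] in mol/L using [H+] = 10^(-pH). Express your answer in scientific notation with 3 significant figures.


Step 1: [H+] = 10^(-pH)
Step 2: [H+] = 10^(-6.12)
Step 3: [H+] = 7.59e-07 mol/L

7.59e-07


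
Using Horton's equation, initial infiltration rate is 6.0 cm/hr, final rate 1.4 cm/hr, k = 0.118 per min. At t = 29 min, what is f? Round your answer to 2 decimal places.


Step 1: f = fc + (f0 - fc) * exp(-k * t)
Step 2: exp(-0.118 * 29) = 0.032647
Step 3: f = 1.4 + (6.0 - 1.4) * 0.032647
Step 4: f = 1.4 + 4.6 * 0.032647
Step 5: f = 1.55 cm/hr

1.55


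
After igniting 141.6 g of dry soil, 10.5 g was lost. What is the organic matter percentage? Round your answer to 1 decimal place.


Step 1: OM% = 100 * LOI / sample mass
Step 2: OM = 100 * 10.5 / 141.6
Step 3: OM = 7.4%

7.4


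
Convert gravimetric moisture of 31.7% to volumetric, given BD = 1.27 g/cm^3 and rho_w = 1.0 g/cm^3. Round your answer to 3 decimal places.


Step 1: theta = (w / 100) * BD / rho_w
Step 2: theta = (31.7 / 100) * 1.27 / 1.0
Step 3: theta = 0.317 * 1.27
Step 4: theta = 0.403

0.403


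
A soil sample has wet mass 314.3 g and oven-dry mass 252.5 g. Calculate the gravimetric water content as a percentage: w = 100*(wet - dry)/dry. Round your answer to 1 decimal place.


Step 1: Water mass = wet - dry = 314.3 - 252.5 = 61.8 g
Step 2: w = 100 * water mass / dry mass
Step 3: w = 100 * 61.8 / 252.5 = 24.5%

24.5


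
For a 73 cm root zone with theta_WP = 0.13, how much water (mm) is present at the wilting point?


Step 1: Water (mm) = theta_WP * depth * 10
Step 2: Water = 0.13 * 73 * 10
Step 3: Water = 94.9 mm

94.9


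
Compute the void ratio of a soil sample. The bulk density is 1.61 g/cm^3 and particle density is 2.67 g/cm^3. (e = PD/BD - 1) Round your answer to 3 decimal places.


Step 1: e = PD / BD - 1
Step 2: e = 2.67 / 1.61 - 1
Step 3: e = 1.65839 - 1
Step 4: e = 0.658

0.658


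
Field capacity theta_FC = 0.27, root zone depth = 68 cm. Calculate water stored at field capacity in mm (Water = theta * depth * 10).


Step 1: Water (mm) = theta_FC * depth (cm) * 10
Step 2: Water = 0.27 * 68 * 10
Step 3: Water = 183.6 mm

183.6


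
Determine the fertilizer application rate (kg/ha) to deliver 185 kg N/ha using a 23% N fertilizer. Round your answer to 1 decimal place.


Step 1: Fertilizer rate = target N / (N content / 100)
Step 2: Rate = 185 / (23 / 100)
Step 3: Rate = 185 / 0.23
Step 4: Rate = 804.3 kg/ha

804.3


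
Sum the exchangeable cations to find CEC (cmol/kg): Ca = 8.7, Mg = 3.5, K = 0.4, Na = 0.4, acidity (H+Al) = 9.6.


Step 1: CEC = Ca + Mg + K + Na + (H+Al)
Step 2: CEC = 8.7 + 3.5 + 0.4 + 0.4 + 9.6
Step 3: CEC = 22.6 cmol/kg

22.6


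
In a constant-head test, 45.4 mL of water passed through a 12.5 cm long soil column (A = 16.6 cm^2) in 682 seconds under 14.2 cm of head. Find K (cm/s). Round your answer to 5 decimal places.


Step 1: K = Q * L / (A * t * h)
Step 2: Numerator = 45.4 * 12.5 = 567.5
Step 3: Denominator = 16.6 * 682 * 14.2 = 160761.04
Step 4: K = 567.5 / 160761.04 = 0.00353 cm/s

0.00353


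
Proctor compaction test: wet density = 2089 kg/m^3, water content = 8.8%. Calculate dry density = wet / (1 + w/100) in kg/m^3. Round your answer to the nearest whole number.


Step 1: Dry density = wet density / (1 + w/100)
Step 2: Dry density = 2089 / (1 + 8.8/100)
Step 3: Dry density = 2089 / 1.088
Step 4: Dry density = 1920 kg/m^3

1920


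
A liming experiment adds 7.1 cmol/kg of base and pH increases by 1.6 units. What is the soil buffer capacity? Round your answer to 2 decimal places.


Step 1: BC = change in base / change in pH
Step 2: BC = 7.1 / 1.6
Step 3: BC = 4.44 cmol/(kg*pH unit)

4.44


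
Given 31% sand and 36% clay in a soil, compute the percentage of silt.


Step 1: sand + silt + clay = 100%
Step 2: silt = 100 - sand - clay
Step 3: silt = 100 - 31 - 36
Step 4: silt = 33%

33


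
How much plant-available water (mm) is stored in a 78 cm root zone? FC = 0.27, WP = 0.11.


Step 1: Available water = (FC - WP) * depth * 10
Step 2: AW = (0.27 - 0.11) * 78 * 10
Step 3: AW = 0.16 * 78 * 10
Step 4: AW = 124.8 mm

124.8


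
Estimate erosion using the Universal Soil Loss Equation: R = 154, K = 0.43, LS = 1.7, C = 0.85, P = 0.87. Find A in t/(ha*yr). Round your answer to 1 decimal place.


Step 1: A = R * K * LS * C * P
Step 2: R * K = 154 * 0.43 = 66.22
Step 3: (R*K) * LS = 66.22 * 1.7 = 112.574
Step 4: * C * P = 112.574 * 0.85 * 0.87 = 83.2
Step 5: A = 83.2 t/(ha*yr)

83.2


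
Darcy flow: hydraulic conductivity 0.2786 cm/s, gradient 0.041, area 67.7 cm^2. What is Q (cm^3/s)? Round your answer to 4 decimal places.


Step 1: Apply Darcy's law: Q = K * i * A
Step 2: Q = 0.2786 * 0.041 * 67.7
Step 3: Q = 0.7733 cm^3/s

0.7733


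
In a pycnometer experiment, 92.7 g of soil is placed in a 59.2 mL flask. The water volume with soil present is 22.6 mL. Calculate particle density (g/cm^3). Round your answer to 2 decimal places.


Step 1: Volume of solids = flask volume - water volume with soil
Step 2: V_solids = 59.2 - 22.6 = 36.6 mL
Step 3: Particle density = mass / V_solids = 92.7 / 36.6 = 2.53 g/cm^3

2.53


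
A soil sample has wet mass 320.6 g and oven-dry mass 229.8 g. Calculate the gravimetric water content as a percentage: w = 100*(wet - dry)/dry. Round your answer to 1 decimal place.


Step 1: Water mass = wet - dry = 320.6 - 229.8 = 90.8 g
Step 2: w = 100 * water mass / dry mass
Step 3: w = 100 * 90.8 / 229.8 = 39.5%

39.5


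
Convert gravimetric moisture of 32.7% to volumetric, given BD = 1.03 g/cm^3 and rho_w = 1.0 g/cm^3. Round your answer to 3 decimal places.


Step 1: theta = (w / 100) * BD / rho_w
Step 2: theta = (32.7 / 100) * 1.03 / 1.0
Step 3: theta = 0.327 * 1.03
Step 4: theta = 0.337

0.337


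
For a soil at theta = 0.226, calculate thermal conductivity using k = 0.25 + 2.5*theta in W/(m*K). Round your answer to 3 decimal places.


Step 1: k = 0.25 + 2.5 * theta
Step 2: k = 0.25 + 2.5 * 0.226
Step 3: k = 0.25 + 0.565
Step 4: k = 0.815 W/(m*K)

0.815


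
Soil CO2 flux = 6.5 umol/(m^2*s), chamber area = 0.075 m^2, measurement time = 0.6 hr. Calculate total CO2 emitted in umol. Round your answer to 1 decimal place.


Step 1: Convert time to seconds: 0.6 hr * 3600 = 2160.0 s
Step 2: Total = flux * area * time_s
Step 3: Total = 6.5 * 0.075 * 2160.0
Step 4: Total = 1053.0 umol

1053.0


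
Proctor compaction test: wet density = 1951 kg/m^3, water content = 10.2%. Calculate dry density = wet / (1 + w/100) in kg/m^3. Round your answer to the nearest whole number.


Step 1: Dry density = wet density / (1 + w/100)
Step 2: Dry density = 1951 / (1 + 10.2/100)
Step 3: Dry density = 1951 / 1.102
Step 4: Dry density = 1770 kg/m^3

1770


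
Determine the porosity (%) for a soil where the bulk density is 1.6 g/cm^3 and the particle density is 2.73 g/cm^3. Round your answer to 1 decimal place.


Step 1: Formula: n = 100 * (1 - BD / PD)
Step 2: n = 100 * (1 - 1.6 / 2.73)
Step 3: n = 100 * (1 - 0.58608)
Step 4: n = 41.4%

41.4


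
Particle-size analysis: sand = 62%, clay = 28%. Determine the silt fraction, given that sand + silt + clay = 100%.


Step 1: sand + silt + clay = 100%
Step 2: silt = 100 - sand - clay
Step 3: silt = 100 - 62 - 28
Step 4: silt = 10%

10


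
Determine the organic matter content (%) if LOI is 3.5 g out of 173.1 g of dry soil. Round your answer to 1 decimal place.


Step 1: OM% = 100 * LOI / sample mass
Step 2: OM = 100 * 3.5 / 173.1
Step 3: OM = 2.0%

2.0


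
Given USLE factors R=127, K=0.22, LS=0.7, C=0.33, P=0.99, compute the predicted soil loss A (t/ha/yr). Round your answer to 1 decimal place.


Step 1: A = R * K * LS * C * P
Step 2: R * K = 127 * 0.22 = 27.94
Step 3: (R*K) * LS = 27.94 * 0.7 = 19.558
Step 4: * C * P = 19.558 * 0.33 * 0.99 = 6.4
Step 5: A = 6.4 t/(ha*yr)

6.4


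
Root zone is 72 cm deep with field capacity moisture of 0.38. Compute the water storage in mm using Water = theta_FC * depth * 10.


Step 1: Water (mm) = theta_FC * depth (cm) * 10
Step 2: Water = 0.38 * 72 * 10
Step 3: Water = 273.6 mm

273.6


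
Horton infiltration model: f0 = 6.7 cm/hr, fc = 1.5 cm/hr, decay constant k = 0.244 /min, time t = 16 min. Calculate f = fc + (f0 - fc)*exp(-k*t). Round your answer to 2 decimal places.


Step 1: f = fc + (f0 - fc) * exp(-k * t)
Step 2: exp(-0.244 * 16) = 0.020161
Step 3: f = 1.5 + (6.7 - 1.5) * 0.020161
Step 4: f = 1.5 + 5.2 * 0.020161
Step 5: f = 1.6 cm/hr

1.6


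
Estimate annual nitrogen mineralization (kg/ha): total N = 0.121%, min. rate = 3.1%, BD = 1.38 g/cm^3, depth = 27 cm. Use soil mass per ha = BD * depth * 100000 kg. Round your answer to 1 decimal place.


Step 1: Soil mass per ha = BD * depth * 100000 = 1.38 * 27 * 100000 = 3726000 kg
Step 2: Total N pool = soil mass * N%/100 = 3726000 * 0.121/100 = 4508.46 kg/ha
Step 3: N mineralized = N pool * rate%/100 = 4508.46 * 3.1/100 = 139.8 kg/ha/yr

139.8


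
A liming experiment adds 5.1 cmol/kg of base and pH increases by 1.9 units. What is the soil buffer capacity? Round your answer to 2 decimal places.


Step 1: BC = change in base / change in pH
Step 2: BC = 5.1 / 1.9
Step 3: BC = 2.68 cmol/(kg*pH unit)

2.68


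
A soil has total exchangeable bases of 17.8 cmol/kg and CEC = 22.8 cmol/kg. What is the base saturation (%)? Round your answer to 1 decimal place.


Step 1: BS = 100 * (sum of bases) / CEC
Step 2: BS = 100 * 17.8 / 22.8
Step 3: BS = 78.1%

78.1


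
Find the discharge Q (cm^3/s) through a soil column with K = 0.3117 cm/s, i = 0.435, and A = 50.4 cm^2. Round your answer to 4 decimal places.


Step 1: Apply Darcy's law: Q = K * i * A
Step 2: Q = 0.3117 * 0.435 * 50.4
Step 3: Q = 6.8337 cm^3/s

6.8337


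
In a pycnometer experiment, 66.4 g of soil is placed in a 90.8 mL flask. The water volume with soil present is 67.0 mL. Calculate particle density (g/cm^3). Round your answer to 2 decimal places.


Step 1: Volume of solids = flask volume - water volume with soil
Step 2: V_solids = 90.8 - 67.0 = 23.8 mL
Step 3: Particle density = mass / V_solids = 66.4 / 23.8 = 2.79 g/cm^3

2.79


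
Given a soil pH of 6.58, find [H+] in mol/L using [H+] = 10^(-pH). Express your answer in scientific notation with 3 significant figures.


Step 1: [H+] = 10^(-pH)
Step 2: [H+] = 10^(-6.58)
Step 3: [H+] = 2.63e-07 mol/L

2.63e-07


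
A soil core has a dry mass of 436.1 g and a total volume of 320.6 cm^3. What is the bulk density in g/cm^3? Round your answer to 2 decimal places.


Step 1: Identify the formula: BD = dry mass / volume
Step 2: Substitute values: BD = 436.1 / 320.6
Step 3: BD = 1.36 g/cm^3

1.36


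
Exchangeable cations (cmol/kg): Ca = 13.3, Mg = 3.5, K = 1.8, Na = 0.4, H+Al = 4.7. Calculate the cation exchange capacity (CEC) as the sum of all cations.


Step 1: CEC = Ca + Mg + K + Na + (H+Al)
Step 2: CEC = 13.3 + 3.5 + 1.8 + 0.4 + 4.7
Step 3: CEC = 23.7 cmol/kg

23.7


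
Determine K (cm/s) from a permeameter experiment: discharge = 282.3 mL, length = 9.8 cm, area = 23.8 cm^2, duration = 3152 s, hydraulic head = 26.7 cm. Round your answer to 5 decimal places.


Step 1: K = Q * L / (A * t * h)
Step 2: Numerator = 282.3 * 9.8 = 2766.54
Step 3: Denominator = 23.8 * 3152 * 26.7 = 2002969.92
Step 4: K = 2766.54 / 2002969.92 = 0.00138 cm/s

0.00138


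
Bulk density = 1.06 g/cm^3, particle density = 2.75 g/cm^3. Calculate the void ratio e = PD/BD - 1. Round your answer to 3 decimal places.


Step 1: e = PD / BD - 1
Step 2: e = 2.75 / 1.06 - 1
Step 3: e = 2.59434 - 1
Step 4: e = 1.594

1.594


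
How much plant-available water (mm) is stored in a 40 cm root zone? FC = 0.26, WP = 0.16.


Step 1: Available water = (FC - WP) * depth * 10
Step 2: AW = (0.26 - 0.16) * 40 * 10
Step 3: AW = 0.1 * 40 * 10
Step 4: AW = 40.0 mm

40.0


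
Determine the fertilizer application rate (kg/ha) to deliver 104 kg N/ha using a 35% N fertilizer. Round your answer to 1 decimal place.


Step 1: Fertilizer rate = target N / (N content / 100)
Step 2: Rate = 104 / (35 / 100)
Step 3: Rate = 104 / 0.35
Step 4: Rate = 297.1 kg/ha

297.1


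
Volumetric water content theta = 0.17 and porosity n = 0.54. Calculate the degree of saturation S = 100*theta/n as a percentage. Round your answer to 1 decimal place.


Step 1: S = 100 * theta_v / n
Step 2: S = 100 * 0.17 / 0.54
Step 3: S = 31.5%

31.5


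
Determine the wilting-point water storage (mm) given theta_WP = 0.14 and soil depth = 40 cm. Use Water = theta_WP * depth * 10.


Step 1: Water (mm) = theta_WP * depth * 10
Step 2: Water = 0.14 * 40 * 10
Step 3: Water = 56.0 mm

56.0


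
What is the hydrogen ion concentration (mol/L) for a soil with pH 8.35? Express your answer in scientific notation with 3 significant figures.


Step 1: [H+] = 10^(-pH)
Step 2: [H+] = 10^(-8.35)
Step 3: [H+] = 4.47e-09 mol/L

4.47e-09


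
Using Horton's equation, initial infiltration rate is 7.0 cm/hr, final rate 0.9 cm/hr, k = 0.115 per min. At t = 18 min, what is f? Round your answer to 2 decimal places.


Step 1: f = fc + (f0 - fc) * exp(-k * t)
Step 2: exp(-0.115 * 18) = 0.126186
Step 3: f = 0.9 + (7.0 - 0.9) * 0.126186
Step 4: f = 0.9 + 6.1 * 0.126186
Step 5: f = 1.67 cm/hr

1.67


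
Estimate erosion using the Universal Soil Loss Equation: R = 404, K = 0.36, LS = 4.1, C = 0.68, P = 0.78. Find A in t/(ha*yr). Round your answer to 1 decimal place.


Step 1: A = R * K * LS * C * P
Step 2: R * K = 404 * 0.36 = 145.44
Step 3: (R*K) * LS = 145.44 * 4.1 = 596.304
Step 4: * C * P = 596.304 * 0.68 * 0.78 = 316.3
Step 5: A = 316.3 t/(ha*yr)

316.3


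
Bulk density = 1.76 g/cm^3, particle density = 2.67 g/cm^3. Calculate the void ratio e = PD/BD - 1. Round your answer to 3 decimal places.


Step 1: e = PD / BD - 1
Step 2: e = 2.67 / 1.76 - 1
Step 3: e = 1.51705 - 1
Step 4: e = 0.517

0.517


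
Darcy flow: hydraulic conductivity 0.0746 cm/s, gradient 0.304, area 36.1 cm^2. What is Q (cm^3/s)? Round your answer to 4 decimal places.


Step 1: Apply Darcy's law: Q = K * i * A
Step 2: Q = 0.0746 * 0.304 * 36.1
Step 3: Q = 0.8187 cm^3/s

0.8187


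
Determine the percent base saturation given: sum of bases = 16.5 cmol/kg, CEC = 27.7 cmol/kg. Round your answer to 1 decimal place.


Step 1: BS = 100 * (sum of bases) / CEC
Step 2: BS = 100 * 16.5 / 27.7
Step 3: BS = 59.6%

59.6


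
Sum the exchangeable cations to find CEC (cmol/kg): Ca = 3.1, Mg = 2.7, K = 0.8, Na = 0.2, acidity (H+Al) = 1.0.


Step 1: CEC = Ca + Mg + K + Na + (H+Al)
Step 2: CEC = 3.1 + 2.7 + 0.8 + 0.2 + 1.0
Step 3: CEC = 7.8 cmol/kg

7.8


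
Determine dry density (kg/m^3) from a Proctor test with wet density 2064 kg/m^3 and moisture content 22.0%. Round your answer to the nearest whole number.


Step 1: Dry density = wet density / (1 + w/100)
Step 2: Dry density = 2064 / (1 + 22.0/100)
Step 3: Dry density = 2064 / 1.22
Step 4: Dry density = 1692 kg/m^3

1692


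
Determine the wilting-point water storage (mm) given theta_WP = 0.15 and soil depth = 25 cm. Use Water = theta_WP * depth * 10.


Step 1: Water (mm) = theta_WP * depth * 10
Step 2: Water = 0.15 * 25 * 10
Step 3: Water = 37.5 mm

37.5


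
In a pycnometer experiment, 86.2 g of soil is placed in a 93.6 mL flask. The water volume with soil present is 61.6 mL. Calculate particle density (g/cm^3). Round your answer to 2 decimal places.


Step 1: Volume of solids = flask volume - water volume with soil
Step 2: V_solids = 93.6 - 61.6 = 32.0 mL
Step 3: Particle density = mass / V_solids = 86.2 / 32.0 = 2.69 g/cm^3

2.69


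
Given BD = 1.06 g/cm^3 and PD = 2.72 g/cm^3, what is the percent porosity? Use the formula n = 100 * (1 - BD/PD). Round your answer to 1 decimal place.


Step 1: Formula: n = 100 * (1 - BD / PD)
Step 2: n = 100 * (1 - 1.06 / 2.72)
Step 3: n = 100 * (1 - 0.38971)
Step 4: n = 61.0%

61.0


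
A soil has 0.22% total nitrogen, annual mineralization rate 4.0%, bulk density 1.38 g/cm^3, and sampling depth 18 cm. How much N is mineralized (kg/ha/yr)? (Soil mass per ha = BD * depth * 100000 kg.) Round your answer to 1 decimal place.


Step 1: Soil mass per ha = BD * depth * 100000 = 1.38 * 18 * 100000 = 2484000 kg
Step 2: Total N pool = soil mass * N%/100 = 2484000 * 0.22/100 = 5464.8 kg/ha
Step 3: N mineralized = N pool * rate%/100 = 5464.8 * 4.0/100 = 218.6 kg/ha/yr

218.6


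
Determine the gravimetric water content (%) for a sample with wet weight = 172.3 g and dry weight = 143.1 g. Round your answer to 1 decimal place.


Step 1: Water mass = wet - dry = 172.3 - 143.1 = 29.2 g
Step 2: w = 100 * water mass / dry mass
Step 3: w = 100 * 29.2 / 143.1 = 20.4%

20.4


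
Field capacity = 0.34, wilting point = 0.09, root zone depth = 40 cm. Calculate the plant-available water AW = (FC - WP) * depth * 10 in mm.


Step 1: Available water = (FC - WP) * depth * 10
Step 2: AW = (0.34 - 0.09) * 40 * 10
Step 3: AW = 0.25 * 40 * 10
Step 4: AW = 100.0 mm

100.0


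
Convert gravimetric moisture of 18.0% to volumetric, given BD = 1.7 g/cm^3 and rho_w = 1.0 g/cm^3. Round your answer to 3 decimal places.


Step 1: theta = (w / 100) * BD / rho_w
Step 2: theta = (18.0 / 100) * 1.7 / 1.0
Step 3: theta = 0.18 * 1.7
Step 4: theta = 0.306

0.306


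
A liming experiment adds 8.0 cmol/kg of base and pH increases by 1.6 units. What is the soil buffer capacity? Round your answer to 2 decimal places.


Step 1: BC = change in base / change in pH
Step 2: BC = 8.0 / 1.6
Step 3: BC = 5.0 cmol/(kg*pH unit)

5.0


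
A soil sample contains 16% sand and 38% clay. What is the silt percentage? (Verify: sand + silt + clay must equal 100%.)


Step 1: sand + silt + clay = 100%
Step 2: silt = 100 - sand - clay
Step 3: silt = 100 - 16 - 38
Step 4: silt = 46%

46


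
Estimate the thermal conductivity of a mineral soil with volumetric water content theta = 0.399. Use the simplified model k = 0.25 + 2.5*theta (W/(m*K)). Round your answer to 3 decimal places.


Step 1: k = 0.25 + 2.5 * theta
Step 2: k = 0.25 + 2.5 * 0.399
Step 3: k = 0.25 + 0.998
Step 4: k = 1.248 W/(m*K)

1.248


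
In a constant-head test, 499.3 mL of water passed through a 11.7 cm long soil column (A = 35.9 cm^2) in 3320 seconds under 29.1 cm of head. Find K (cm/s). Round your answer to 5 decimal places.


Step 1: K = Q * L / (A * t * h)
Step 2: Numerator = 499.3 * 11.7 = 5841.81
Step 3: Denominator = 35.9 * 3320 * 29.1 = 3468370.8
Step 4: K = 5841.81 / 3468370.8 = 0.00168 cm/s

0.00168


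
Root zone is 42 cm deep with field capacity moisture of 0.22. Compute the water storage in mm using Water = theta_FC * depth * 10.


Step 1: Water (mm) = theta_FC * depth (cm) * 10
Step 2: Water = 0.22 * 42 * 10
Step 3: Water = 92.4 mm

92.4


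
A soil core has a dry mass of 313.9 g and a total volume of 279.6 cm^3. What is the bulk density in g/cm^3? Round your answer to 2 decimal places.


Step 1: Identify the formula: BD = dry mass / volume
Step 2: Substitute values: BD = 313.9 / 279.6
Step 3: BD = 1.12 g/cm^3

1.12


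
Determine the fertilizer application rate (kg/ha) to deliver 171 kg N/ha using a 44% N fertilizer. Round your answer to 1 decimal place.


Step 1: Fertilizer rate = target N / (N content / 100)
Step 2: Rate = 171 / (44 / 100)
Step 3: Rate = 171 / 0.44
Step 4: Rate = 388.6 kg/ha

388.6


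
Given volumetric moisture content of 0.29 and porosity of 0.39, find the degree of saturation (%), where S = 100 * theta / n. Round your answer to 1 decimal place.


Step 1: S = 100 * theta_v / n
Step 2: S = 100 * 0.29 / 0.39
Step 3: S = 74.4%

74.4


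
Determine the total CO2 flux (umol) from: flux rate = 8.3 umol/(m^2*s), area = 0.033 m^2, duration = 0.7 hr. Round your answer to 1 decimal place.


Step 1: Convert time to seconds: 0.7 hr * 3600 = 2520.0 s
Step 2: Total = flux * area * time_s
Step 3: Total = 8.3 * 0.033 * 2520.0
Step 4: Total = 690.2 umol

690.2


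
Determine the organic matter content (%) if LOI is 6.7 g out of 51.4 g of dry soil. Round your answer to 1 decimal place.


Step 1: OM% = 100 * LOI / sample mass
Step 2: OM = 100 * 6.7 / 51.4
Step 3: OM = 13.0%

13.0


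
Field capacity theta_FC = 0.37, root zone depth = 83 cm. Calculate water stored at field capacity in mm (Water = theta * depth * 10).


Step 1: Water (mm) = theta_FC * depth (cm) * 10
Step 2: Water = 0.37 * 83 * 10
Step 3: Water = 307.1 mm

307.1


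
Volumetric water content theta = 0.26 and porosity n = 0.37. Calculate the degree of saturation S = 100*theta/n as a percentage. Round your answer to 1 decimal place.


Step 1: S = 100 * theta_v / n
Step 2: S = 100 * 0.26 / 0.37
Step 3: S = 70.3%

70.3


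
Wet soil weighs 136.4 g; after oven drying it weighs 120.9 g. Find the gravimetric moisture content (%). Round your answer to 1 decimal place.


Step 1: Water mass = wet - dry = 136.4 - 120.9 = 15.5 g
Step 2: w = 100 * water mass / dry mass
Step 3: w = 100 * 15.5 / 120.9 = 12.8%

12.8


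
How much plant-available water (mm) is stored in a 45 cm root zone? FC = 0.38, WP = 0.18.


Step 1: Available water = (FC - WP) * depth * 10
Step 2: AW = (0.38 - 0.18) * 45 * 10
Step 3: AW = 0.2 * 45 * 10
Step 4: AW = 90.0 mm

90.0


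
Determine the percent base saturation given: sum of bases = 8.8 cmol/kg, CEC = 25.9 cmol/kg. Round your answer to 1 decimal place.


Step 1: BS = 100 * (sum of bases) / CEC
Step 2: BS = 100 * 8.8 / 25.9
Step 3: BS = 34.0%

34.0


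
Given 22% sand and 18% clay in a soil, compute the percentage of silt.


Step 1: sand + silt + clay = 100%
Step 2: silt = 100 - sand - clay
Step 3: silt = 100 - 22 - 18
Step 4: silt = 60%

60


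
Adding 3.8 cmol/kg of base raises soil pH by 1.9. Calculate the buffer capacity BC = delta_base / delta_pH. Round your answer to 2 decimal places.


Step 1: BC = change in base / change in pH
Step 2: BC = 3.8 / 1.9
Step 3: BC = 2.0 cmol/(kg*pH unit)

2.0


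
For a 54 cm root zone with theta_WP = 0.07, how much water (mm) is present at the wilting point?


Step 1: Water (mm) = theta_WP * depth * 10
Step 2: Water = 0.07 * 54 * 10
Step 3: Water = 37.8 mm

37.8


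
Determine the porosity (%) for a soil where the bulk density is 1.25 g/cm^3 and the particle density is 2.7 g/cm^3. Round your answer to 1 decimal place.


Step 1: Formula: n = 100 * (1 - BD / PD)
Step 2: n = 100 * (1 - 1.25 / 2.7)
Step 3: n = 100 * (1 - 0.46296)
Step 4: n = 53.7%

53.7


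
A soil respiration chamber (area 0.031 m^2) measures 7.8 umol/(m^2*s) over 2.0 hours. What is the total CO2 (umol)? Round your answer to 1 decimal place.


Step 1: Convert time to seconds: 2.0 hr * 3600 = 7200.0 s
Step 2: Total = flux * area * time_s
Step 3: Total = 7.8 * 0.031 * 7200.0
Step 4: Total = 1741.0 umol

1741.0


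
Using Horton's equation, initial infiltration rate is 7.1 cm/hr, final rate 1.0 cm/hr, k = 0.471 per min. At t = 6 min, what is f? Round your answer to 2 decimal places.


Step 1: f = fc + (f0 - fc) * exp(-k * t)
Step 2: exp(-0.471 * 6) = 0.059249
Step 3: f = 1.0 + (7.1 - 1.0) * 0.059249
Step 4: f = 1.0 + 6.1 * 0.059249
Step 5: f = 1.36 cm/hr

1.36


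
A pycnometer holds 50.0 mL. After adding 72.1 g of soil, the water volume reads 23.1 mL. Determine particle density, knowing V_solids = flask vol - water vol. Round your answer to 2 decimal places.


Step 1: Volume of solids = flask volume - water volume with soil
Step 2: V_solids = 50.0 - 23.1 = 26.9 mL
Step 3: Particle density = mass / V_solids = 72.1 / 26.9 = 2.68 g/cm^3

2.68


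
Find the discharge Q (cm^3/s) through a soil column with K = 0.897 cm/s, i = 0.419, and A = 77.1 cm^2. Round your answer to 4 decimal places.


Step 1: Apply Darcy's law: Q = K * i * A
Step 2: Q = 0.897 * 0.419 * 77.1
Step 3: Q = 28.9775 cm^3/s

28.9775


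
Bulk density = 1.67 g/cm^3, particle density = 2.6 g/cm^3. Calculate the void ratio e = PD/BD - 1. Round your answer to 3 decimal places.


Step 1: e = PD / BD - 1
Step 2: e = 2.6 / 1.67 - 1
Step 3: e = 1.55689 - 1
Step 4: e = 0.557

0.557


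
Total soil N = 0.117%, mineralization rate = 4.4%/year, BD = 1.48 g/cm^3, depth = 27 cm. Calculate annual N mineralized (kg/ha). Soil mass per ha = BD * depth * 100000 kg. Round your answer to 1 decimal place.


Step 1: Soil mass per ha = BD * depth * 100000 = 1.48 * 27 * 100000 = 3996000 kg
Step 2: Total N pool = soil mass * N%/100 = 3996000 * 0.117/100 = 4675.32 kg/ha
Step 3: N mineralized = N pool * rate%/100 = 4675.32 * 4.4/100 = 205.7 kg/ha/yr

205.7


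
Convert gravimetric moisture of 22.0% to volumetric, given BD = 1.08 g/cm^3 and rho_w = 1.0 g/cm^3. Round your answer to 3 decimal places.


Step 1: theta = (w / 100) * BD / rho_w
Step 2: theta = (22.0 / 100) * 1.08 / 1.0
Step 3: theta = 0.22 * 1.08
Step 4: theta = 0.238

0.238


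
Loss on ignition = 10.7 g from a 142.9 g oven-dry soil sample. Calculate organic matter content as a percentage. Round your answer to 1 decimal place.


Step 1: OM% = 100 * LOI / sample mass
Step 2: OM = 100 * 10.7 / 142.9
Step 3: OM = 7.5%

7.5


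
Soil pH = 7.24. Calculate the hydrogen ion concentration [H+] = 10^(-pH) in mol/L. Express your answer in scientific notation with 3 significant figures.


Step 1: [H+] = 10^(-pH)
Step 2: [H+] = 10^(-7.24)
Step 3: [H+] = 5.75e-08 mol/L

5.75e-08


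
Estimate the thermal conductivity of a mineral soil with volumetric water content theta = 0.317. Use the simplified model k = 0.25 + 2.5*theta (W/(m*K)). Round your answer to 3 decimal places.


Step 1: k = 0.25 + 2.5 * theta
Step 2: k = 0.25 + 2.5 * 0.317
Step 3: k = 0.25 + 0.793
Step 4: k = 1.043 W/(m*K)

1.043


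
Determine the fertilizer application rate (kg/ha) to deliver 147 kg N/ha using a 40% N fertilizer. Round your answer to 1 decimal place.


Step 1: Fertilizer rate = target N / (N content / 100)
Step 2: Rate = 147 / (40 / 100)
Step 3: Rate = 147 / 0.4
Step 4: Rate = 367.5 kg/ha

367.5


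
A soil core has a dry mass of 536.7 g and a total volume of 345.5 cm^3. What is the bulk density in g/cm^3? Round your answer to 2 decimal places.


Step 1: Identify the formula: BD = dry mass / volume
Step 2: Substitute values: BD = 536.7 / 345.5
Step 3: BD = 1.55 g/cm^3

1.55


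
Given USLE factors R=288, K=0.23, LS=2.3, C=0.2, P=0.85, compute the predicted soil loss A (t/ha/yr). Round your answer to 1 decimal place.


Step 1: A = R * K * LS * C * P
Step 2: R * K = 288 * 0.23 = 66.24
Step 3: (R*K) * LS = 66.24 * 2.3 = 152.352
Step 4: * C * P = 152.352 * 0.2 * 0.85 = 25.9
Step 5: A = 25.9 t/(ha*yr)

25.9


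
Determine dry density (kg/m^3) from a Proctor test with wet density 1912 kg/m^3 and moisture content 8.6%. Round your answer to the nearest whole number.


Step 1: Dry density = wet density / (1 + w/100)
Step 2: Dry density = 1912 / (1 + 8.6/100)
Step 3: Dry density = 1912 / 1.086
Step 4: Dry density = 1761 kg/m^3

1761


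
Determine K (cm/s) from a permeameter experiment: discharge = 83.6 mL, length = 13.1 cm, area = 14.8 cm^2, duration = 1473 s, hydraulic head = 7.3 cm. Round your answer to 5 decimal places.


Step 1: K = Q * L / (A * t * h)
Step 2: Numerator = 83.6 * 13.1 = 1095.16
Step 3: Denominator = 14.8 * 1473 * 7.3 = 159142.92
Step 4: K = 1095.16 / 159142.92 = 0.00688 cm/s

0.00688


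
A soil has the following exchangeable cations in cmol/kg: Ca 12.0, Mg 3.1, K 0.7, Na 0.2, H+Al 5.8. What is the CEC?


Step 1: CEC = Ca + Mg + K + Na + (H+Al)
Step 2: CEC = 12.0 + 3.1 + 0.7 + 0.2 + 5.8
Step 3: CEC = 21.8 cmol/kg

21.8


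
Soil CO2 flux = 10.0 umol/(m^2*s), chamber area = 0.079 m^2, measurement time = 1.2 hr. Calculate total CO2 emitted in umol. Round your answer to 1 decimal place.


Step 1: Convert time to seconds: 1.2 hr * 3600 = 4320.0 s
Step 2: Total = flux * area * time_s
Step 3: Total = 10.0 * 0.079 * 4320.0
Step 4: Total = 3412.8 umol

3412.8


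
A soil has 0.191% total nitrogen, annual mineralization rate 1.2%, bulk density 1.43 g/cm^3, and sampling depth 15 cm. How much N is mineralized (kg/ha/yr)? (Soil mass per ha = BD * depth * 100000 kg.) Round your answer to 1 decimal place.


Step 1: Soil mass per ha = BD * depth * 100000 = 1.43 * 15 * 100000 = 2145000 kg
Step 2: Total N pool = soil mass * N%/100 = 2145000 * 0.191/100 = 4096.95 kg/ha
Step 3: N mineralized = N pool * rate%/100 = 4096.95 * 1.2/100 = 49.2 kg/ha/yr

49.2


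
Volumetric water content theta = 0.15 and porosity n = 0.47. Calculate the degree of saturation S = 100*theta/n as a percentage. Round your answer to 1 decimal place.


Step 1: S = 100 * theta_v / n
Step 2: S = 100 * 0.15 / 0.47
Step 3: S = 31.9%

31.9


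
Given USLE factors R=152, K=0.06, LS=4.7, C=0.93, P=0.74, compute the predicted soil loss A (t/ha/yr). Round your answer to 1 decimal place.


Step 1: A = R * K * LS * C * P
Step 2: R * K = 152 * 0.06 = 9.12
Step 3: (R*K) * LS = 9.12 * 4.7 = 42.864
Step 4: * C * P = 42.864 * 0.93 * 0.74 = 29.5
Step 5: A = 29.5 t/(ha*yr)

29.5


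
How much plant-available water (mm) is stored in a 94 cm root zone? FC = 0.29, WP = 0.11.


Step 1: Available water = (FC - WP) * depth * 10
Step 2: AW = (0.29 - 0.11) * 94 * 10
Step 3: AW = 0.18 * 94 * 10
Step 4: AW = 169.2 mm

169.2


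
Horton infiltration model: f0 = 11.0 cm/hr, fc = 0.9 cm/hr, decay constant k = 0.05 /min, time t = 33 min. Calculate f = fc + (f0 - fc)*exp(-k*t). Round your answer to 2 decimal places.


Step 1: f = fc + (f0 - fc) * exp(-k * t)
Step 2: exp(-0.05 * 33) = 0.19205
Step 3: f = 0.9 + (11.0 - 0.9) * 0.19205
Step 4: f = 0.9 + 10.1 * 0.19205
Step 5: f = 2.84 cm/hr

2.84


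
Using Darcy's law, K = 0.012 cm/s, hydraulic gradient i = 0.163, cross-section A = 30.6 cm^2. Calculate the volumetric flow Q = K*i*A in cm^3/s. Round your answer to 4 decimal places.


Step 1: Apply Darcy's law: Q = K * i * A
Step 2: Q = 0.012 * 0.163 * 30.6
Step 3: Q = 0.0599 cm^3/s

0.0599


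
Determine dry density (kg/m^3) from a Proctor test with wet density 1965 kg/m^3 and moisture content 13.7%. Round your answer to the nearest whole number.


Step 1: Dry density = wet density / (1 + w/100)
Step 2: Dry density = 1965 / (1 + 13.7/100)
Step 3: Dry density = 1965 / 1.137
Step 4: Dry density = 1728 kg/m^3

1728


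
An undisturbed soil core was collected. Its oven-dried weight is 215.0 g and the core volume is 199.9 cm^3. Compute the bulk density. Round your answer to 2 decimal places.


Step 1: Identify the formula: BD = dry mass / volume
Step 2: Substitute values: BD = 215.0 / 199.9
Step 3: BD = 1.08 g/cm^3

1.08


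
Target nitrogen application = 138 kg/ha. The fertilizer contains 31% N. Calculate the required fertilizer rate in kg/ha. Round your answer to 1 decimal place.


Step 1: Fertilizer rate = target N / (N content / 100)
Step 2: Rate = 138 / (31 / 100)
Step 3: Rate = 138 / 0.31
Step 4: Rate = 445.2 kg/ha

445.2


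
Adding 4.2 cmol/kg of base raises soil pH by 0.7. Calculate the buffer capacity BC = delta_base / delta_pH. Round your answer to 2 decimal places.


Step 1: BC = change in base / change in pH
Step 2: BC = 4.2 / 0.7
Step 3: BC = 6.0 cmol/(kg*pH unit)

6.0


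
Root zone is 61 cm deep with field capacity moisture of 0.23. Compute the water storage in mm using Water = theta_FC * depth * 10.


Step 1: Water (mm) = theta_FC * depth (cm) * 10
Step 2: Water = 0.23 * 61 * 10
Step 3: Water = 140.3 mm

140.3


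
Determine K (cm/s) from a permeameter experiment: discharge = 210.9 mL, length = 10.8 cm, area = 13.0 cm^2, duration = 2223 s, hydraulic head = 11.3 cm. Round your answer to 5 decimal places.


Step 1: K = Q * L / (A * t * h)
Step 2: Numerator = 210.9 * 10.8 = 2277.72
Step 3: Denominator = 13.0 * 2223 * 11.3 = 326558.7
Step 4: K = 2277.72 / 326558.7 = 0.00697 cm/s

0.00697


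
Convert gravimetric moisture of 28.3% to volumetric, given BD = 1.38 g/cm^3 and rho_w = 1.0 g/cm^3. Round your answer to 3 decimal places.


Step 1: theta = (w / 100) * BD / rho_w
Step 2: theta = (28.3 / 100) * 1.38 / 1.0
Step 3: theta = 0.283 * 1.38
Step 4: theta = 0.391

0.391


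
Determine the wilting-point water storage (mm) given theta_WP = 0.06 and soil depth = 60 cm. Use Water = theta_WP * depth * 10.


Step 1: Water (mm) = theta_WP * depth * 10
Step 2: Water = 0.06 * 60 * 10
Step 3: Water = 36.0 mm

36.0


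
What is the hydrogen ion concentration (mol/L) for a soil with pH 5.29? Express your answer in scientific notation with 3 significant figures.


Step 1: [H+] = 10^(-pH)
Step 2: [H+] = 10^(-5.29)
Step 3: [H+] = 5.13e-06 mol/L

5.13e-06


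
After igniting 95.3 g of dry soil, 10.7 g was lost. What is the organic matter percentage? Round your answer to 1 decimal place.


Step 1: OM% = 100 * LOI / sample mass
Step 2: OM = 100 * 10.7 / 95.3
Step 3: OM = 11.2%

11.2


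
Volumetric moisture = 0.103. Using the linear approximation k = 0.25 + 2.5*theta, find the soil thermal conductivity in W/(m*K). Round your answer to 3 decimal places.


Step 1: k = 0.25 + 2.5 * theta
Step 2: k = 0.25 + 2.5 * 0.103
Step 3: k = 0.25 + 0.258
Step 4: k = 0.508 W/(m*K)

0.508


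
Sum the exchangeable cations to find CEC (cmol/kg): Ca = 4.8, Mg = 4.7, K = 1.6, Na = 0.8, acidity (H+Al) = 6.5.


Step 1: CEC = Ca + Mg + K + Na + (H+Al)
Step 2: CEC = 4.8 + 4.7 + 1.6 + 0.8 + 6.5
Step 3: CEC = 18.4 cmol/kg

18.4


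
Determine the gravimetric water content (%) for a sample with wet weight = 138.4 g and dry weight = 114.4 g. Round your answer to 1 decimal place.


Step 1: Water mass = wet - dry = 138.4 - 114.4 = 24.0 g
Step 2: w = 100 * water mass / dry mass
Step 3: w = 100 * 24.0 / 114.4 = 21.0%

21.0


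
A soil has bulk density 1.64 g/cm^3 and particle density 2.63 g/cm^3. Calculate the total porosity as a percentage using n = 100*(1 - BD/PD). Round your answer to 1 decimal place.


Step 1: Formula: n = 100 * (1 - BD / PD)
Step 2: n = 100 * (1 - 1.64 / 2.63)
Step 3: n = 100 * (1 - 0.62357)
Step 4: n = 37.6%

37.6


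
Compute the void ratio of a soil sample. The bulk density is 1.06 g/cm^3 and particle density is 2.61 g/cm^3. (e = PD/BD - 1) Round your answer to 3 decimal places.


Step 1: e = PD / BD - 1
Step 2: e = 2.61 / 1.06 - 1
Step 3: e = 2.46226 - 1
Step 4: e = 1.462

1.462


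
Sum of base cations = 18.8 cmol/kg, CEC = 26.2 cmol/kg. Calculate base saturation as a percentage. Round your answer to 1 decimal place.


Step 1: BS = 100 * (sum of bases) / CEC
Step 2: BS = 100 * 18.8 / 26.2
Step 3: BS = 71.8%

71.8


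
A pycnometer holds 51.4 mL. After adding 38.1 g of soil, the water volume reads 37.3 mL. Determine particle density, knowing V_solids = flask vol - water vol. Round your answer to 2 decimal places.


Step 1: Volume of solids = flask volume - water volume with soil
Step 2: V_solids = 51.4 - 37.3 = 14.1 mL
Step 3: Particle density = mass / V_solids = 38.1 / 14.1 = 2.7 g/cm^3

2.7


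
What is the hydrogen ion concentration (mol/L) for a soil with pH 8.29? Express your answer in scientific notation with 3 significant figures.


Step 1: [H+] = 10^(-pH)
Step 2: [H+] = 10^(-8.29)
Step 3: [H+] = 5.13e-09 mol/L

5.13e-09


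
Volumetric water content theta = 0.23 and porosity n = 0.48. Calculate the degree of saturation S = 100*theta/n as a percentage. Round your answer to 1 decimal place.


Step 1: S = 100 * theta_v / n
Step 2: S = 100 * 0.23 / 0.48
Step 3: S = 47.9%

47.9


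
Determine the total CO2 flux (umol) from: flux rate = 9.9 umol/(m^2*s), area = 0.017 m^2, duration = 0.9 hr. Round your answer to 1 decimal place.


Step 1: Convert time to seconds: 0.9 hr * 3600 = 3240.0 s
Step 2: Total = flux * area * time_s
Step 3: Total = 9.9 * 0.017 * 3240.0
Step 4: Total = 545.3 umol

545.3


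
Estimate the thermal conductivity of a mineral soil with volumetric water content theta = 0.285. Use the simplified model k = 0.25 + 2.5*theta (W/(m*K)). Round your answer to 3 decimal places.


Step 1: k = 0.25 + 2.5 * theta
Step 2: k = 0.25 + 2.5 * 0.285
Step 3: k = 0.25 + 0.713
Step 4: k = 0.963 W/(m*K)

0.963


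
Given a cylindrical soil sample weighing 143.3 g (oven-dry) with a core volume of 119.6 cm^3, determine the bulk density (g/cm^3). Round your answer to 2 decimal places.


Step 1: Identify the formula: BD = dry mass / volume
Step 2: Substitute values: BD = 143.3 / 119.6
Step 3: BD = 1.2 g/cm^3

1.2


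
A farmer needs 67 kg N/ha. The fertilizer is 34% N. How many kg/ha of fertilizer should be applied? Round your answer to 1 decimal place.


Step 1: Fertilizer rate = target N / (N content / 100)
Step 2: Rate = 67 / (34 / 100)
Step 3: Rate = 67 / 0.34
Step 4: Rate = 197.1 kg/ha

197.1


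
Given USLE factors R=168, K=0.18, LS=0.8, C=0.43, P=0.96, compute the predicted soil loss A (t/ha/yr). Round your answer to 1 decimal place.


Step 1: A = R * K * LS * C * P
Step 2: R * K = 168 * 0.18 = 30.24
Step 3: (R*K) * LS = 30.24 * 0.8 = 24.192
Step 4: * C * P = 24.192 * 0.43 * 0.96 = 10.0
Step 5: A = 10.0 t/(ha*yr)

10.0
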